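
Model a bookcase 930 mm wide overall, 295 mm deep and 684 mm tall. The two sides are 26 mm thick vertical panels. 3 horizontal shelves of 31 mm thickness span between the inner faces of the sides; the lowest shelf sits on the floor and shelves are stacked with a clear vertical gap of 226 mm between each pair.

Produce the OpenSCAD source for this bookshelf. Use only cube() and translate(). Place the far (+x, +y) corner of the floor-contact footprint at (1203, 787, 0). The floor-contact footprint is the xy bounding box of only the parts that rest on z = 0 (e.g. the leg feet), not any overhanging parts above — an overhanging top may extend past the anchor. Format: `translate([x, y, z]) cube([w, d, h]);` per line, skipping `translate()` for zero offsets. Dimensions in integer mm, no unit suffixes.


translate([273, 492, 0]) cube([26, 295, 684]);
translate([1177, 492, 0]) cube([26, 295, 684]);
translate([299, 492, 0]) cube([878, 295, 31]);
translate([299, 492, 257]) cube([878, 295, 31]);
translate([299, 492, 514]) cube([878, 295, 31]);


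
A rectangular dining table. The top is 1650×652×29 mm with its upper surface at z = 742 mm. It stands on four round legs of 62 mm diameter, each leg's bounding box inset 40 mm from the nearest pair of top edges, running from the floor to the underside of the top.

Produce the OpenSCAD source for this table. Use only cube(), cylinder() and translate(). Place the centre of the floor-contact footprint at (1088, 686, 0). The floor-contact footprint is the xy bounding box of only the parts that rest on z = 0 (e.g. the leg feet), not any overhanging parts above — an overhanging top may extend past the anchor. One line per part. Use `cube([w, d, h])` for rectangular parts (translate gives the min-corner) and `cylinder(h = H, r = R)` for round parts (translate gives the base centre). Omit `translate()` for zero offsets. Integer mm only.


// leg_h = 742 - 29 = 713
translate([263, 360, 713]) cube([1650, 652, 29]);
translate([334, 431, 0]) cylinder(h = 713, r = 31);
translate([1842, 431, 0]) cylinder(h = 713, r = 31);
translate([334, 941, 0]) cylinder(h = 713, r = 31);
translate([1842, 941, 0]) cylinder(h = 713, r = 31);


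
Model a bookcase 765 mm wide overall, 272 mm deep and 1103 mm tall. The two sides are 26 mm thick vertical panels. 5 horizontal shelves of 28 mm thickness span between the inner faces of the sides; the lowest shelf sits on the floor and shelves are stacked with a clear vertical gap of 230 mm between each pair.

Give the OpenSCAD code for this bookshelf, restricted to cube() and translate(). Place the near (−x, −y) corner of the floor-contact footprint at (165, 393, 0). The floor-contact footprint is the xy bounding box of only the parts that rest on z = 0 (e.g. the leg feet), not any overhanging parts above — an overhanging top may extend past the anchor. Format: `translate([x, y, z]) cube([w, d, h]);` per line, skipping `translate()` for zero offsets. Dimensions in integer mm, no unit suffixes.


translate([165, 393, 0]) cube([26, 272, 1103]);
translate([904, 393, 0]) cube([26, 272, 1103]);
translate([191, 393, 0]) cube([713, 272, 28]);
translate([191, 393, 258]) cube([713, 272, 28]);
translate([191, 393, 516]) cube([713, 272, 28]);
translate([191, 393, 774]) cube([713, 272, 28]);
translate([191, 393, 1032]) cube([713, 272, 28]);


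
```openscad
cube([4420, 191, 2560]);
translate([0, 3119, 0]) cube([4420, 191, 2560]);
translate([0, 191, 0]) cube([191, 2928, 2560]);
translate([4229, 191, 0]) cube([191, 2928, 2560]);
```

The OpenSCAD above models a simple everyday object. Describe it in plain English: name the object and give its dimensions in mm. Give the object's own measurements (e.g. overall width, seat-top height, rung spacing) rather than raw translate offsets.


The wall frame of a small rectangular building: four walls, each 2560 mm tall and 191 mm thick, enclosing a footprint 4420 mm (x) by 3310 mm (y) outside-to-outside, with no floor or roof. The front and back walls (the −y and +y sides) span the full width; the two side walls fit between them.


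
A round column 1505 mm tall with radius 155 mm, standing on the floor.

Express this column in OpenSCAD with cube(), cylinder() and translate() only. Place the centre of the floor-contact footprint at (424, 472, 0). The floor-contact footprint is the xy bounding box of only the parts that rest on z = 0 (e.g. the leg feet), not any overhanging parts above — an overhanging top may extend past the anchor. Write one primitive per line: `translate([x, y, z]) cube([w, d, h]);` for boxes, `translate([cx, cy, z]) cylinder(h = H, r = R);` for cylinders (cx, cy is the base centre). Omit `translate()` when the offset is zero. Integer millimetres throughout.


translate([424, 472, 0]) cylinder(h = 1505, r = 155);


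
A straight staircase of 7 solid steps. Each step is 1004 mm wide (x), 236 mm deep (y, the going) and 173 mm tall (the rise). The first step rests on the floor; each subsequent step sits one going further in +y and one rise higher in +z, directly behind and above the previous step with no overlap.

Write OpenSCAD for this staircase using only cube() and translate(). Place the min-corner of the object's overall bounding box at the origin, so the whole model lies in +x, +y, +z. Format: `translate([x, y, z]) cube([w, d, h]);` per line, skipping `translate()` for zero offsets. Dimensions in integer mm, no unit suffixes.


cube([1004, 236, 173]);
translate([0, 236, 173]) cube([1004, 236, 173]);
translate([0, 472, 346]) cube([1004, 236, 173]);
translate([0, 708, 519]) cube([1004, 236, 173]);
translate([0, 944, 692]) cube([1004, 236, 173]);
translate([0, 1180, 865]) cube([1004, 236, 173]);
translate([0, 1416, 1038]) cube([1004, 236, 173]);


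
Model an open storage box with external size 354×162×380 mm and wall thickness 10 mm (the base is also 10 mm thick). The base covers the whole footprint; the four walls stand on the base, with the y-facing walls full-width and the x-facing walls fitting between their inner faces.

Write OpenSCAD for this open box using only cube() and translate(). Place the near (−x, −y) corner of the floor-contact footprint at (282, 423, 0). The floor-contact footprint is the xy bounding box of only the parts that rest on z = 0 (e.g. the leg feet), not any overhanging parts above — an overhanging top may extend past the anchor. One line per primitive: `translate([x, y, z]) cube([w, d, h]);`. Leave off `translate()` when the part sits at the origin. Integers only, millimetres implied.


translate([282, 423, 0]) cube([354, 162, 10]);
translate([282, 423, 10]) cube([354, 10, 370]);
translate([282, 575, 10]) cube([354, 10, 370]);
translate([282, 433, 10]) cube([10, 142, 370]);
translate([626, 433, 10]) cube([10, 142, 370]);


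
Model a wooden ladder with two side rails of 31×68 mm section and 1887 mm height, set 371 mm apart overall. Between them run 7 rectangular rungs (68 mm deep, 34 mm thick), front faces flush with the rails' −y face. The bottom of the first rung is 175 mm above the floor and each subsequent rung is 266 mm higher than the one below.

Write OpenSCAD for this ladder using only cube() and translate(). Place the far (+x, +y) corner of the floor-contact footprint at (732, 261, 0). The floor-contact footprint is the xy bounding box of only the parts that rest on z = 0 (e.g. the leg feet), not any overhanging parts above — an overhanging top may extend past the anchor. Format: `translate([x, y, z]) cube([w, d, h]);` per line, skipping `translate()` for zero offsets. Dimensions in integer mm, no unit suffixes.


translate([361, 193, 0]) cube([31, 68, 1887]);
translate([701, 193, 0]) cube([31, 68, 1887]);
translate([392, 193, 175]) cube([309, 68, 34]);
translate([392, 193, 441]) cube([309, 68, 34]);
translate([392, 193, 707]) cube([309, 68, 34]);
translate([392, 193, 973]) cube([309, 68, 34]);
translate([392, 193, 1239]) cube([309, 68, 34]);
translate([392, 193, 1505]) cube([309, 68, 34]);
translate([392, 193, 1771]) cube([309, 68, 34]);


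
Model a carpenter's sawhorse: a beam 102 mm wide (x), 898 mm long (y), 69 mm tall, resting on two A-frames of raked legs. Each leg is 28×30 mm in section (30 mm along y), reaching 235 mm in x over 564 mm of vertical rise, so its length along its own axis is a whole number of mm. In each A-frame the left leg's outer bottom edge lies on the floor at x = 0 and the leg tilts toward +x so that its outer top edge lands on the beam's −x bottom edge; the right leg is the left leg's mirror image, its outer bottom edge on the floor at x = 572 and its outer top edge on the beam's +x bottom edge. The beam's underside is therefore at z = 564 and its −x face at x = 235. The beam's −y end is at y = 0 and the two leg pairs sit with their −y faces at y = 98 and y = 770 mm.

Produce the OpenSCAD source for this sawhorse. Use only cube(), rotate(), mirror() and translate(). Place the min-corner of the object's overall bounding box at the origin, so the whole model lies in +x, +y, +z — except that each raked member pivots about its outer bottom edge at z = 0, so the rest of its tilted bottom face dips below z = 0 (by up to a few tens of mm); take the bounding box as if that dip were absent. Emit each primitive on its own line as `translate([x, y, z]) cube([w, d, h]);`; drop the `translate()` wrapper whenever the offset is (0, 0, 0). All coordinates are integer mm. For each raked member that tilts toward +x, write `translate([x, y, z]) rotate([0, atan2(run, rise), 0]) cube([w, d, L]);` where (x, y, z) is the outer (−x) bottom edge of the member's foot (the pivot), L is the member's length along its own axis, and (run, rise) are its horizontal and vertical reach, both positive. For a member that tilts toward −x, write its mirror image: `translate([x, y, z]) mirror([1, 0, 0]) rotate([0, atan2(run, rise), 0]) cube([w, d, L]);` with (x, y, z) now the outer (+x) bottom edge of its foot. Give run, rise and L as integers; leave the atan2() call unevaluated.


translate([235, 0, 564]) cube([102, 898, 69]);
translate([0, 98, 0]) rotate([0, atan2(235, 564), 0]) cube([28, 30, 611]);
translate([572, 98, 0]) mirror([1, 0, 0]) rotate([0, atan2(235, 564), 0]) cube([28, 30, 611]);
translate([0, 770, 0]) rotate([0, atan2(235, 564), 0]) cube([28, 30, 611]);
translate([572, 770, 0]) mirror([1, 0, 0]) rotate([0, atan2(235, 564), 0]) cube([28, 30, 611]);


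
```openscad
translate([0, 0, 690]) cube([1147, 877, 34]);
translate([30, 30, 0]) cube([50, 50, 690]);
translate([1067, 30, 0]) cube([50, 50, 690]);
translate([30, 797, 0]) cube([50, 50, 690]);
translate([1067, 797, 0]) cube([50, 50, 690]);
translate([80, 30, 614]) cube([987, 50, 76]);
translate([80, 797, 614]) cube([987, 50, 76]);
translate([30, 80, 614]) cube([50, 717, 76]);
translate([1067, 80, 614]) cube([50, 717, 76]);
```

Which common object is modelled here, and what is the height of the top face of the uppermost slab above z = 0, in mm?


A table. The table height is 724 mm.

A 1147×877×34 slab sits at z = 690 on four 50 mm square posts — a table. The top surface is at 690 + 34 = 724 mm.


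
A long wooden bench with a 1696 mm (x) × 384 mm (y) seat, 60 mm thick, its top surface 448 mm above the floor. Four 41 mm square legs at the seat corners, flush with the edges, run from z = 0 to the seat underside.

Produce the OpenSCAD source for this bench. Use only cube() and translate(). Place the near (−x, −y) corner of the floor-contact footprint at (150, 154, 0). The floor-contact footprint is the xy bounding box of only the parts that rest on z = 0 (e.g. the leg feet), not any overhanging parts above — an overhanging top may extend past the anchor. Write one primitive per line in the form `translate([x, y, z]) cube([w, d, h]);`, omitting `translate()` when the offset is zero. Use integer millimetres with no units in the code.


translate([150, 154, 388]) cube([1696, 384, 60]);
translate([150, 154, 0]) cube([41, 41, 388]);
translate([150, 497, 0]) cube([41, 41, 388]);
translate([1805, 154, 0]) cube([41, 41, 388]);
translate([1805, 497, 0]) cube([41, 41, 388]);


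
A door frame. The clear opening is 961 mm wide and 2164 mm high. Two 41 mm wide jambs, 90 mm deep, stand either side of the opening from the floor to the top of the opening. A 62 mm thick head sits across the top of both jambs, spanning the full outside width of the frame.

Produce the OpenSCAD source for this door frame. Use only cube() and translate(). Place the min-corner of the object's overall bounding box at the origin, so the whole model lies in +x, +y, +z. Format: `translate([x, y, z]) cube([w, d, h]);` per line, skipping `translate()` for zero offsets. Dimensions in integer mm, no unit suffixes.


cube([41, 90, 2164]);
translate([1002, 0, 0]) cube([41, 90, 2164]);
translate([0, 0, 2164]) cube([1043, 90, 62]);


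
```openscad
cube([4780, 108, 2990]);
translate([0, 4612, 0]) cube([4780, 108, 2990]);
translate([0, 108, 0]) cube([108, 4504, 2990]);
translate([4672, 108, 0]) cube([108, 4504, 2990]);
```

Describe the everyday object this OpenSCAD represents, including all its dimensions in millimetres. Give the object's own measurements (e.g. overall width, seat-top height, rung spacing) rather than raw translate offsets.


The wall frame of a small rectangular building: four walls, each 2990 mm tall and 108 mm thick, enclosing a footprint 4780 mm (x) by 4720 mm (y) outside-to-outside, with no floor or roof. The front and back walls (the −y and +y sides) span the full width; the two side walls fit between them.


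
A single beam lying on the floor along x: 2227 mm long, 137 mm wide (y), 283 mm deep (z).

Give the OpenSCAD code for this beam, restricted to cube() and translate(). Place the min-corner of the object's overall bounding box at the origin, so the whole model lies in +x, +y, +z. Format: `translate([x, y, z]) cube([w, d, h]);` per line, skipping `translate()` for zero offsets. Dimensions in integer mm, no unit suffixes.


cube([2227, 137, 283]);


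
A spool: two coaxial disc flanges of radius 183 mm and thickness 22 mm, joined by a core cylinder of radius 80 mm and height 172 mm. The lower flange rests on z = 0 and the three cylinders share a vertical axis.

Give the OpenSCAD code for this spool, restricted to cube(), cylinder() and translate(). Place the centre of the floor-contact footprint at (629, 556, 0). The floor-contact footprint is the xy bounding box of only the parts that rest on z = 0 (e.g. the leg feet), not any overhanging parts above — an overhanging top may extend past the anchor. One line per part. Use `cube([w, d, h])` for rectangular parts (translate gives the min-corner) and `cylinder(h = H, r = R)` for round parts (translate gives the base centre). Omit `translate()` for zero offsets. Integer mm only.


translate([629, 556, 0]) cylinder(h = 22, r = 183);
translate([629, 556, 22]) cylinder(h = 172, r = 80);
translate([629, 556, 194]) cylinder(h = 22, r = 183);


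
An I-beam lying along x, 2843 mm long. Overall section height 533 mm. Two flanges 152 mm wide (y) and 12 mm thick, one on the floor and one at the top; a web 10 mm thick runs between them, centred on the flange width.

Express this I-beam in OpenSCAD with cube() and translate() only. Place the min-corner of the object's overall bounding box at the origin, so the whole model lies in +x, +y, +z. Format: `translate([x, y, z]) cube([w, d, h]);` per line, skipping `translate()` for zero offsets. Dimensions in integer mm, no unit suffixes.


cube([2843, 152, 12]);
translate([0, 71, 12]) cube([2843, 10, 509]);
translate([0, 0, 521]) cube([2843, 152, 12]);


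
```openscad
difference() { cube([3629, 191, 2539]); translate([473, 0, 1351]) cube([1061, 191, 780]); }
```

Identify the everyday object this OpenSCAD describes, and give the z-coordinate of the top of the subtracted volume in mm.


A wall with a window opening. The window head height is 2131 mm.

A wall with a rectangular opening subtracted — a window. Sill at z = 1351, opening 780 mm tall, so the head is at 1351 + 780 = 2131 mm.


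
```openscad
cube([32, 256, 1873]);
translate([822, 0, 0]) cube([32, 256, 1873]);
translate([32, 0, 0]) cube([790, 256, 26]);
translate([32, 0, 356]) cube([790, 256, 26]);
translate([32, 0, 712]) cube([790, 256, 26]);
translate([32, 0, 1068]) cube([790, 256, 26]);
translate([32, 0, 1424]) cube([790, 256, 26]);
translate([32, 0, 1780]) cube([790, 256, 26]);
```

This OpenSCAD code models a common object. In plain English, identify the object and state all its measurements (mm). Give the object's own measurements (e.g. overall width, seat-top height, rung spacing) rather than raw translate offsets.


An open bookshelf. Two side panels, each 32 mm thick, 256 mm deep and 1873 mm tall, stand 854 mm apart (outside-to-outside). Between them sit 6 shelves, each 26 mm thick and 256 mm deep, spanning the full gap between the sides. The bottom shelf rests on the floor (its underside at z = 0) and the clear gap between one shelf's top and the next shelf's underside is 330 mm.


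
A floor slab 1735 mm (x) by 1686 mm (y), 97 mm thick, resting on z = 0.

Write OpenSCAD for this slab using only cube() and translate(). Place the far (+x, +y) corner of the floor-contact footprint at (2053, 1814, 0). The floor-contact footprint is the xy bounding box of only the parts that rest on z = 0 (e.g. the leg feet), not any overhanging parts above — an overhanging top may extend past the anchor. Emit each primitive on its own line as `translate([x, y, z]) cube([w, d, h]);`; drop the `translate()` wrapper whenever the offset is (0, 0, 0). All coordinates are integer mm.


translate([318, 128, 0]) cube([1735, 1686, 97]);


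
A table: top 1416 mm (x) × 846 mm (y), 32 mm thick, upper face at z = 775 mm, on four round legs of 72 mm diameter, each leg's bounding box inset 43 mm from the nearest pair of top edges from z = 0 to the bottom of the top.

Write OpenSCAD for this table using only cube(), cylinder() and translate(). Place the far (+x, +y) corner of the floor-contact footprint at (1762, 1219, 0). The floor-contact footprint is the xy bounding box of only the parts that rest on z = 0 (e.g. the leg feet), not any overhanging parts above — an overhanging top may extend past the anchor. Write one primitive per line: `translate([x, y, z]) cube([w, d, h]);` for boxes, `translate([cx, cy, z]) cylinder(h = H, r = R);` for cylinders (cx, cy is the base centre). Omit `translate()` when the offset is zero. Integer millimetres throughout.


translate([389, 416, 743]) cube([1416, 846, 32]);
translate([468, 495, 0]) cylinder(h = 743, r = 36);
translate([1726, 495, 0]) cylinder(h = 743, r = 36);
translate([468, 1183, 0]) cylinder(h = 743, r = 36);
translate([1726, 1183, 0]) cylinder(h = 743, r = 36);


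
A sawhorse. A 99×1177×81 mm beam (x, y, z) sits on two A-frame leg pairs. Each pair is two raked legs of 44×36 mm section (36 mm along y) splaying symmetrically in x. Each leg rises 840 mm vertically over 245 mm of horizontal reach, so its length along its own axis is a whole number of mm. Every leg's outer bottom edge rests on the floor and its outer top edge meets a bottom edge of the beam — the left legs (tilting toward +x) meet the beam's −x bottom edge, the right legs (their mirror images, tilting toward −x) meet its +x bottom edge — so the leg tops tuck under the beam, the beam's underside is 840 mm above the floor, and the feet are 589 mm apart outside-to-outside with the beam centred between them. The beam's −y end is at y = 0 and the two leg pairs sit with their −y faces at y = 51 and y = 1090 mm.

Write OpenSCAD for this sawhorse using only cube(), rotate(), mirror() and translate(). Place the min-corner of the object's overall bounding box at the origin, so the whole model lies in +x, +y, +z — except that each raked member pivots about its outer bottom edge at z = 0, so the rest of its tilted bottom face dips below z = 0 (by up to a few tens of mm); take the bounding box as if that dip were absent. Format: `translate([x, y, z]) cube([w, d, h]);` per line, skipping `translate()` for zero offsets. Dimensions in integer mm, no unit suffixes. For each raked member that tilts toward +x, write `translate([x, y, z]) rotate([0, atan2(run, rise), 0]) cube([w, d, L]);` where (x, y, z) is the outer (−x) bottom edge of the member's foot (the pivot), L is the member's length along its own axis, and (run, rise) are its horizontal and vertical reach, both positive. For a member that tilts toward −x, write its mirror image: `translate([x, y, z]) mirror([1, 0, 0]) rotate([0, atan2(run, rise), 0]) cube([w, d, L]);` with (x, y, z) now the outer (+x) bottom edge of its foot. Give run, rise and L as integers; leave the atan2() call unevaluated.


translate([245, 0, 840]) cube([99, 1177, 81]);
translate([0, 51, 0]) rotate([0, atan2(245, 840), 0]) cube([44, 36, 875]);
translate([589, 51, 0]) mirror([1, 0, 0]) rotate([0, atan2(245, 840), 0]) cube([44, 36, 875]);
translate([0, 1090, 0]) rotate([0, atan2(245, 840), 0]) cube([44, 36, 875]);
translate([589, 1090, 0]) mirror([1, 0, 0]) rotate([0, atan2(245, 840), 0]) cube([44, 36, 875]);


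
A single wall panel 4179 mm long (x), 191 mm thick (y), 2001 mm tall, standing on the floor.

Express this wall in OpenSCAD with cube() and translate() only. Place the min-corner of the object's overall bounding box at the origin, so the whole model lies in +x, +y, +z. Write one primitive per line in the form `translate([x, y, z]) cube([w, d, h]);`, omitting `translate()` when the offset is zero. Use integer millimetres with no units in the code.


cube([4179, 191, 2001]);


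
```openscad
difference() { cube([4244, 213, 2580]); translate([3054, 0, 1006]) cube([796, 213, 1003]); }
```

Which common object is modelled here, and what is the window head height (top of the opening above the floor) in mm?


A wall with a window opening. The window head height is 2009 mm.

A wall with a rectangular opening subtracted — a window. Sill at z = 1006, opening 1003 mm tall, so the head is at 1006 + 1003 = 2009 mm.


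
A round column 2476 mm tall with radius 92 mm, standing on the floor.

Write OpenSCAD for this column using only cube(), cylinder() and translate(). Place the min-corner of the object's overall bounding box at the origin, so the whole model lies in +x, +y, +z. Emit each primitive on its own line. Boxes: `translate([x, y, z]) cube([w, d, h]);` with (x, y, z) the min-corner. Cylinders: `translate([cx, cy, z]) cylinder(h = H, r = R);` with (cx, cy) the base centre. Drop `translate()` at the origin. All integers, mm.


translate([92, 92, 0]) cylinder(h = 2476, r = 92);


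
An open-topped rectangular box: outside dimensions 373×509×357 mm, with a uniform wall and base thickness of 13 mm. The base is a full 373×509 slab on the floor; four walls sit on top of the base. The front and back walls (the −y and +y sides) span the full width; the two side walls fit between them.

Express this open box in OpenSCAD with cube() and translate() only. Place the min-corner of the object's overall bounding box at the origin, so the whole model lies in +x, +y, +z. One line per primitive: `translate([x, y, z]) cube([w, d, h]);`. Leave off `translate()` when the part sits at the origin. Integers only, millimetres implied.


cube([373, 509, 13]);
translate([0, 0, 13]) cube([373, 13, 344]);
translate([0, 496, 13]) cube([373, 13, 344]);
translate([0, 13, 13]) cube([13, 483, 344]);
translate([360, 13, 13]) cube([13, 483, 344]);


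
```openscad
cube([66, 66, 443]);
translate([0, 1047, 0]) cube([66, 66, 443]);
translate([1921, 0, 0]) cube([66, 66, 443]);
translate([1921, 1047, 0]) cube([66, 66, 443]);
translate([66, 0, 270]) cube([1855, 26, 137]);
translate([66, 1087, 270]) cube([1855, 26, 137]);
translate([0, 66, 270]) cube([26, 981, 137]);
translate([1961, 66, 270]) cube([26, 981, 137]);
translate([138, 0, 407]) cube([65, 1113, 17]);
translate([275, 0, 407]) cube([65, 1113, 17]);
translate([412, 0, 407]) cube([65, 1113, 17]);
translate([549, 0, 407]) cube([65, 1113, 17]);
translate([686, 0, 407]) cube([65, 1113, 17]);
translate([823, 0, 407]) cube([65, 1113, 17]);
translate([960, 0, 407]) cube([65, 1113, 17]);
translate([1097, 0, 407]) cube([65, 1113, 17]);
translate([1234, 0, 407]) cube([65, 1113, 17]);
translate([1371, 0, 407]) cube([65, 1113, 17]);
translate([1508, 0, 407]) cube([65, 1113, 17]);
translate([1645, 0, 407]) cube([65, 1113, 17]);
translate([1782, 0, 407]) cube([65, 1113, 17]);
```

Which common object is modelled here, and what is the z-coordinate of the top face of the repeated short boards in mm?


A bed frame. The slat-top height is 424 mm.

Four posts, four rails, and a row of slats — a bed frame. Slats sit on the rails at z = 270 + 137 = 407; with slat thickness 17, the top is 424 mm.


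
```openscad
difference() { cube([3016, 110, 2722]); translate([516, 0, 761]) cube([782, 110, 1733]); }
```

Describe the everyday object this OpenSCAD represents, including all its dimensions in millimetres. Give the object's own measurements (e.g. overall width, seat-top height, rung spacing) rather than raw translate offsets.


A wall 3016 mm long (x), 110 mm thick (y), 2722 mm tall, with a rectangular window opening cut through it. The opening is 782 mm wide and 1733 mm tall; its sill is at z = 761 mm and its near (−x) edge is 516 mm from the wall's −x end. The opening passes through the full wall thickness.


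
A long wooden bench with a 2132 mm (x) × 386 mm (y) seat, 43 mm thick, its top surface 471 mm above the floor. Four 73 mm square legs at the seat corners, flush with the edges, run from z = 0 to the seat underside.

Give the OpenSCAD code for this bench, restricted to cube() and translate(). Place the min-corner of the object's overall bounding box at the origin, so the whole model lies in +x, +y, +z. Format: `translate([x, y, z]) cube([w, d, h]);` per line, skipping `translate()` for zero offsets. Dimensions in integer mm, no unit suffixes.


translate([0, 0, 428]) cube([2132, 386, 43]);
cube([73, 73, 428]);
translate([0, 313, 0]) cube([73, 73, 428]);
translate([2059, 0, 0]) cube([73, 73, 428]);
translate([2059, 313, 0]) cube([73, 73, 428]);


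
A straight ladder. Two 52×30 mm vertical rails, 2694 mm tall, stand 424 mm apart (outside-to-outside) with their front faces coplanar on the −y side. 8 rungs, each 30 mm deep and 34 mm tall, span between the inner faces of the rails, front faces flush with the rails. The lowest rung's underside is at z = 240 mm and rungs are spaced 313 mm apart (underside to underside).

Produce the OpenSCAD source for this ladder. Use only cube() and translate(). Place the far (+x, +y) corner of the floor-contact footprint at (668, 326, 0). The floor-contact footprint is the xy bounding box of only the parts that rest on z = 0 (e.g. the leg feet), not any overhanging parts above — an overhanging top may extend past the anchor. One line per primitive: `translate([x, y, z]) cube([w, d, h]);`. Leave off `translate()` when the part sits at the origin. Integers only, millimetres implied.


translate([244, 296, 0]) cube([52, 30, 2694]);
translate([616, 296, 0]) cube([52, 30, 2694]);
translate([296, 296, 240]) cube([320, 30, 34]);
translate([296, 296, 553]) cube([320, 30, 34]);
translate([296, 296, 866]) cube([320, 30, 34]);
translate([296, 296, 1179]) cube([320, 30, 34]);
translate([296, 296, 1492]) cube([320, 30, 34]);
translate([296, 296, 1805]) cube([320, 30, 34]);
translate([296, 296, 2118]) cube([320, 30, 34]);
translate([296, 296, 2431]) cube([320, 30, 34]);


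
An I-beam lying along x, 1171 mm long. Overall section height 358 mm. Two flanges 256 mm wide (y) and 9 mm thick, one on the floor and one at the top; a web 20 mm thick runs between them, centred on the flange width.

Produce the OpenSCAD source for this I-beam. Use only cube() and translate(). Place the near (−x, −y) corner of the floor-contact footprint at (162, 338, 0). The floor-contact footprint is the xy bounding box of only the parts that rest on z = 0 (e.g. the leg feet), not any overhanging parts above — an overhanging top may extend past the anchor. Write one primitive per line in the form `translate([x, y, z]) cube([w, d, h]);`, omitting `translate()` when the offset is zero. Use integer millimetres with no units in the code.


translate([162, 338, 0]) cube([1171, 256, 9]);
translate([162, 456, 9]) cube([1171, 20, 340]);
translate([162, 338, 349]) cube([1171, 256, 9]);


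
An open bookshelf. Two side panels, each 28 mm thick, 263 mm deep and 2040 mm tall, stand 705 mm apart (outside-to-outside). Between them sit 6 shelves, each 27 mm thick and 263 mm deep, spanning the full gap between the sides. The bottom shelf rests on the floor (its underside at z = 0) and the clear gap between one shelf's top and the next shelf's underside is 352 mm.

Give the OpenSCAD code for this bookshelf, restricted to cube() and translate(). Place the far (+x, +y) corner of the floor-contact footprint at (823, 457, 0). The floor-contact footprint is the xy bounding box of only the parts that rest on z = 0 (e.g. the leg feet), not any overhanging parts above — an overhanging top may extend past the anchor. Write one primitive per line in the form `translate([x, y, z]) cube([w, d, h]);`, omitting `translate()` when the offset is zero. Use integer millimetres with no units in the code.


translate([118, 194, 0]) cube([28, 263, 2040]);
translate([795, 194, 0]) cube([28, 263, 2040]);
translate([146, 194, 0]) cube([649, 263, 27]);
translate([146, 194, 379]) cube([649, 263, 27]);
translate([146, 194, 758]) cube([649, 263, 27]);
translate([146, 194, 1137]) cube([649, 263, 27]);
translate([146, 194, 1516]) cube([649, 263, 27]);
translate([146, 194, 1895]) cube([649, 263, 27]);


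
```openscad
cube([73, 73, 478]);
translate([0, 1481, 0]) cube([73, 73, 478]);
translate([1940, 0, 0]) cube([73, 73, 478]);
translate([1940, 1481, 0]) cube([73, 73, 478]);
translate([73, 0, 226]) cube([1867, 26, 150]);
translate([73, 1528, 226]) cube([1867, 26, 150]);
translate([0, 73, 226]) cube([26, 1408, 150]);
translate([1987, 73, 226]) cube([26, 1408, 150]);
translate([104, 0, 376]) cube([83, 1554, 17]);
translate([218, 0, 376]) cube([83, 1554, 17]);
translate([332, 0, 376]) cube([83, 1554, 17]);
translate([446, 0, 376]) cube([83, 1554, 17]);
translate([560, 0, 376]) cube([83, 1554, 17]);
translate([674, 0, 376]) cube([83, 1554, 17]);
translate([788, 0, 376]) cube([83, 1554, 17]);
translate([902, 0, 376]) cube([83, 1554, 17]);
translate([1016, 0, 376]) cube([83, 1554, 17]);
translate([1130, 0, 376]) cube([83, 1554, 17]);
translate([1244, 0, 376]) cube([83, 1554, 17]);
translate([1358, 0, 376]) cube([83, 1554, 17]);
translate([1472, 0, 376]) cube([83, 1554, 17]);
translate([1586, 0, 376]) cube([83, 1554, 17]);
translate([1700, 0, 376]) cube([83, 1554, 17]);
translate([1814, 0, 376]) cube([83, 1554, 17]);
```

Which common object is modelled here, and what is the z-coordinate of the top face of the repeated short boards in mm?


A bed frame. The slat-top height is 393 mm.

Four posts, four rails, and a row of slats — a bed frame. Slats sit on the rails at z = 226 + 150 = 376; with slat thickness 17, the top is 393 mm.


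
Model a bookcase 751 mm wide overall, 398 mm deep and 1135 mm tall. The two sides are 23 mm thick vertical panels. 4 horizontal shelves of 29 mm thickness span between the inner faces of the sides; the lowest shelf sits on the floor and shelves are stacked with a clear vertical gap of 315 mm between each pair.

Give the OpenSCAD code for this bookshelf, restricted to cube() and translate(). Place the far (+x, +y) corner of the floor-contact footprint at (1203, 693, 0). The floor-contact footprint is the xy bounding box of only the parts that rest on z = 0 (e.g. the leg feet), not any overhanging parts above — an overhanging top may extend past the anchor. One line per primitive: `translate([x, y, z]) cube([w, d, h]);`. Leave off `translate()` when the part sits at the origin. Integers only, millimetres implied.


translate([452, 295, 0]) cube([23, 398, 1135]);
translate([1180, 295, 0]) cube([23, 398, 1135]);
translate([475, 295, 0]) cube([705, 398, 29]);
translate([475, 295, 344]) cube([705, 398, 29]);
translate([475, 295, 688]) cube([705, 398, 29]);
translate([475, 295, 1032]) cube([705, 398, 29]);


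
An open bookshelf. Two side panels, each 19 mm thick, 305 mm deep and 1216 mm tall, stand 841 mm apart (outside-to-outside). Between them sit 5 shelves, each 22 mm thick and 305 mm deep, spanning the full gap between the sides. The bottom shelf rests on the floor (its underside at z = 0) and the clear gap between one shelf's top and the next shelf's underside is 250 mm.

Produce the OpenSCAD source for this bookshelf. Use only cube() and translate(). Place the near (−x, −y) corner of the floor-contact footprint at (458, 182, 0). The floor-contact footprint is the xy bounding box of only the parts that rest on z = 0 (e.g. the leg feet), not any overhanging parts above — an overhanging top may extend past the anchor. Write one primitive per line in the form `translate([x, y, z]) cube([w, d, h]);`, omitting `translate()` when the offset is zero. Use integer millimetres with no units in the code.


translate([458, 182, 0]) cube([19, 305, 1216]);
translate([1280, 182, 0]) cube([19, 305, 1216]);
translate([477, 182, 0]) cube([803, 305, 22]);
translate([477, 182, 272]) cube([803, 305, 22]);
translate([477, 182, 544]) cube([803, 305, 22]);
translate([477, 182, 816]) cube([803, 305, 22]);
translate([477, 182, 1088]) cube([803, 305, 22]);


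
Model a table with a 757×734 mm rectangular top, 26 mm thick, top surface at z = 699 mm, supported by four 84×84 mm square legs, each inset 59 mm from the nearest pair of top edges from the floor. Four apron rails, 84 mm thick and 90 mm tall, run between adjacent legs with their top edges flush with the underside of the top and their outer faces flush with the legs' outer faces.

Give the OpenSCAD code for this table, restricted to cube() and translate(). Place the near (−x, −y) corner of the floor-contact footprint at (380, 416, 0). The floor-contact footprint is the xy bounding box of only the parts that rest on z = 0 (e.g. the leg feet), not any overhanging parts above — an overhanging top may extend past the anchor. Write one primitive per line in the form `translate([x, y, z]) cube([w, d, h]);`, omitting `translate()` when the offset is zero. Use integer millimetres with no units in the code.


translate([321, 357, 673]) cube([757, 734, 26]);
translate([380, 416, 0]) cube([84, 84, 673]);
translate([935, 416, 0]) cube([84, 84, 673]);
translate([380, 948, 0]) cube([84, 84, 673]);
translate([935, 948, 0]) cube([84, 84, 673]);
translate([464, 416, 583]) cube([471, 84, 90]);
translate([464, 948, 583]) cube([471, 84, 90]);
translate([380, 500, 583]) cube([84, 448, 90]);
translate([935, 500, 583]) cube([84, 448, 90]);


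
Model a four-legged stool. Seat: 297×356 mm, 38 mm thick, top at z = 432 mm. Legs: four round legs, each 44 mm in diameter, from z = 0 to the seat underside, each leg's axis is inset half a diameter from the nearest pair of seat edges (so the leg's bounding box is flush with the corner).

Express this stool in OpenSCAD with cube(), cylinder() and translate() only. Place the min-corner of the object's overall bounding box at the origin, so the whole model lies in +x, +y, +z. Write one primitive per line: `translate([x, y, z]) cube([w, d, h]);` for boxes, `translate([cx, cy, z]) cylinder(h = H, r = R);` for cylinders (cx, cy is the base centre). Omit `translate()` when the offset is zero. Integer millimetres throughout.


translate([0, 0, 394]) cube([297, 356, 38]);
translate([22, 22, 0]) cylinder(h = 394, r = 22);
translate([275, 22, 0]) cylinder(h = 394, r = 22);
translate([22, 334, 0]) cylinder(h = 394, r = 22);
translate([275, 334, 0]) cylinder(h = 394, r = 22);


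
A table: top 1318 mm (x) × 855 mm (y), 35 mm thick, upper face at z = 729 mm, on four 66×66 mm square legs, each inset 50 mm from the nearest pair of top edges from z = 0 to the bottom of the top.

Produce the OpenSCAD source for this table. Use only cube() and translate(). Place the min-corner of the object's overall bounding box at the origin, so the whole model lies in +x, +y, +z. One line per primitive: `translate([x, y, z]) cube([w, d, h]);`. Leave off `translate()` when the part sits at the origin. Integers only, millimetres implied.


translate([0, 0, 694]) cube([1318, 855, 35]);
translate([50, 50, 0]) cube([66, 66, 694]);
translate([1202, 50, 0]) cube([66, 66, 694]);
translate([50, 739, 0]) cube([66, 66, 694]);
translate([1202, 739, 0]) cube([66, 66, 694]);


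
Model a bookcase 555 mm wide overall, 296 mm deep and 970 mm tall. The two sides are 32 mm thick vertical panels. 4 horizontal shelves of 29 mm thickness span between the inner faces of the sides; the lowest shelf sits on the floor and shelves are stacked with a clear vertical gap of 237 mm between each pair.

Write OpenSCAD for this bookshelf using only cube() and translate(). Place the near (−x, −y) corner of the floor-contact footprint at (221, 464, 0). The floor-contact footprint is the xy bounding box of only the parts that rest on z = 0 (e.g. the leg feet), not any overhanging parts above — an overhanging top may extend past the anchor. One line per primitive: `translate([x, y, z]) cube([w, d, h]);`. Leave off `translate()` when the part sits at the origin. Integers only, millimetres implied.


translate([221, 464, 0]) cube([32, 296, 970]);
translate([744, 464, 0]) cube([32, 296, 970]);
translate([253, 464, 0]) cube([491, 296, 29]);
translate([253, 464, 266]) cube([491, 296, 29]);
translate([253, 464, 532]) cube([491, 296, 29]);
translate([253, 464, 798]) cube([491, 296, 29]);


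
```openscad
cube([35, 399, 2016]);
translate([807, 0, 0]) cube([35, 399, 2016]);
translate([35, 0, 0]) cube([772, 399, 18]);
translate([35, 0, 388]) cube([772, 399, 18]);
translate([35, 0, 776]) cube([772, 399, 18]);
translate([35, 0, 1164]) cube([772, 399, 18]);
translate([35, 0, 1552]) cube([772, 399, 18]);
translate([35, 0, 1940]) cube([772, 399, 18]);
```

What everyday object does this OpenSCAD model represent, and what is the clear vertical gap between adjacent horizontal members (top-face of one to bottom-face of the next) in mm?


A bookshelf. The clear shelf gap is 370 mm.

Two tall side panels with 6 horizontal boards between them — a bookshelf. The first two shelf undersides are at z = 0 and z = 388; with shelf thickness 18, the clear gap is 388 − 0 − 18 = 370 mm.


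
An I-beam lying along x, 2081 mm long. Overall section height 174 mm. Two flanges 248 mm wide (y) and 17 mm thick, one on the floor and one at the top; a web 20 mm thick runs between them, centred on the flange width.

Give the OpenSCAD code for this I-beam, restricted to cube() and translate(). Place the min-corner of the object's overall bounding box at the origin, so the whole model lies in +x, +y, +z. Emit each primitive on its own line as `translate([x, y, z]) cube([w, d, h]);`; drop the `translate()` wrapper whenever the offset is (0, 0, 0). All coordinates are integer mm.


cube([2081, 248, 17]);
translate([0, 114, 17]) cube([2081, 20, 140]);
translate([0, 0, 157]) cube([2081, 248, 17]);


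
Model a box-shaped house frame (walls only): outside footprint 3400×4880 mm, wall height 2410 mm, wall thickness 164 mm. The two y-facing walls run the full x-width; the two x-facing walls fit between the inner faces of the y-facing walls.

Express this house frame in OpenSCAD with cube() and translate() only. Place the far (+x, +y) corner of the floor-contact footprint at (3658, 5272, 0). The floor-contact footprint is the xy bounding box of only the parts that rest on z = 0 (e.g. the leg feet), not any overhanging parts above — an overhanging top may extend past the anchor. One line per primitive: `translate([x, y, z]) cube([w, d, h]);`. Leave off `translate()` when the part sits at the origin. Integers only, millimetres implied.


translate([258, 392, 0]) cube([3400, 164, 2410]);
translate([258, 5108, 0]) cube([3400, 164, 2410]);
translate([258, 556, 0]) cube([164, 4552, 2410]);
translate([3494, 556, 0]) cube([164, 4552, 2410]);


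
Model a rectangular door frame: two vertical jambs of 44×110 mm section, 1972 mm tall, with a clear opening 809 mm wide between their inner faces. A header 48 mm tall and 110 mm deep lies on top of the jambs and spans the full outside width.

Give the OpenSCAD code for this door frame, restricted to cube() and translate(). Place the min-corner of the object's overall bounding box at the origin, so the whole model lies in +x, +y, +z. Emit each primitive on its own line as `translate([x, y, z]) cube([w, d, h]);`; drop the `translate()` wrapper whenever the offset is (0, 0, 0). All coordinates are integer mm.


cube([44, 110, 1972]);
translate([853, 0, 0]) cube([44, 110, 1972]);
translate([0, 0, 1972]) cube([897, 110, 48]);
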